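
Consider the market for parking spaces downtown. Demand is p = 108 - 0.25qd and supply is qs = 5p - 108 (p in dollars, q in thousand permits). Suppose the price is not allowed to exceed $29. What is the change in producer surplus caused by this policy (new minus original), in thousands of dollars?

-3549.5

Rearranging demand gives qd = 432 - 4p. Setting quantity demanded equal to quantity supplied, 432 - 4p = 5p - 108, gives p* = 60 and q* = 192.
Because the ceiling (29) lies below the market-clearing price, it is binding.
At p = 29: qd = 432 - 4·29 = 316 and qs = 5·29 - 108 = 37.
Producer surplus without the control is ½ · (60 - 21.6) · 192 = 3686.4.
With the ceiling, producers sell 37 units at 29, so PS = ½ · (29 - 21.6) · 37 = 136.9.
Change in producer surplus = 136.9 - 3686.4 = -3549.5.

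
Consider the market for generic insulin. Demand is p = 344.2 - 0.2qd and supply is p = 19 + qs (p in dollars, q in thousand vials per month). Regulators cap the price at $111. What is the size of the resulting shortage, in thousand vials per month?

Rearranging demand gives qd = 1721 - 5p; rearranging supply gives qs = p - 19. Equilibrium: 1721 - 5p = p - 19, so 1740 = 6p and p* = 290, q* = 271.
Since 111 < 290, the ceiling is binding.
At p = 111: qd = 1721 - 5·111 = 1166 and qs = 111 - 19 = 92.
Shortage = qd - qs = 1166 - 92 = 1074.

1074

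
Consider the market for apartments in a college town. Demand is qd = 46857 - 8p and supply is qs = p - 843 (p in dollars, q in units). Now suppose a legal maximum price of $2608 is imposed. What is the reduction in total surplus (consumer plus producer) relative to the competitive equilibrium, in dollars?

Equilibrium: 46857 - 8p = p - 843, so 47700 = 9p and p* = 5300, q* = 4457.
The ceiling of 2608 is below the equilibrium price 5300, so it binds.
At p = 2608: qd = 46857 - 8·2608 = 25993 and qs = 2608 - 843 = 1765.
Quantity traded falls to 1765. At q = 1765 the demand price is (46857 - 1765)/8 = 5636.5 and the supply price is 843 + 1765 = 2608.
Deadweight loss = ½ · (5636.5 - 2608) · (4457 - 1765) = ½ · 3028.5 · 2692 = 4076361.

4076361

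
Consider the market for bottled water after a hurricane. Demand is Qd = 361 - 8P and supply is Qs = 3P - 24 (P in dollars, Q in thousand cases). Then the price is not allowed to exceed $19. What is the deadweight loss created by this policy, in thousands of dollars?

528

In a free market, 361 - 8P = 3P - 24 gives the equilibrium P* = 35, Q* = 81.
Since 19 < 35, the ceiling is binding.
At P = 19: Qd = 361 - 8·19 = 209 and Qs = 3·19 - 24 = 33.
Quantity traded falls to 33. At Q = 33 the demand price is (361 - 33)/8 = 41 and the supply price is (24 + 33)/3 = 19.
Deadweight loss = ½ · (41 - 19) · (81 - 33) = ½ · 22 · 48 = 528.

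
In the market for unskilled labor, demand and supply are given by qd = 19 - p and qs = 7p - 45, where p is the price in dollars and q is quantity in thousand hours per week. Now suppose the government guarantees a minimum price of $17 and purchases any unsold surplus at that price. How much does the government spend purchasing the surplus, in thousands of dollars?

In a free market, 19 - p = 7p - 45 gives the equilibrium p* = 8, q* = 11.
Since 17 > 8, the floor is binding.
At p = 17: qd = 19 - 17 = 2 and qs = 7·17 - 45 = 74.
Surplus = qs - qd = 72.
Government expenditure = surplus × support price = 72 × 17 = 1224.

1224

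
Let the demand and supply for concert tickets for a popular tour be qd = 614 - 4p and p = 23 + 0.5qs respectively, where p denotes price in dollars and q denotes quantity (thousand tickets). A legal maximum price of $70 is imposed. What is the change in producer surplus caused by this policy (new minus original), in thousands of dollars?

Rearranging supply gives qs = 2p - 46. Without the control the market clears where 614 - 4p = 2p - 46, i.e. p* = 110 and q* = 174.
The ceiling of 70 is below the equilibrium price 110, so it binds.
At p = 70: qd = 614 - 4·70 = 334 and qs = 2·70 - 46 = 94.
Producer surplus without the control is ½ · (110 - 23) · 174 = 7569.
With the ceiling, producers sell 94 units at 70, so PS = ½ · (70 - 23) · 94 = 2209.
Change in producer surplus = 2209 - 7569 = -5360.

-5360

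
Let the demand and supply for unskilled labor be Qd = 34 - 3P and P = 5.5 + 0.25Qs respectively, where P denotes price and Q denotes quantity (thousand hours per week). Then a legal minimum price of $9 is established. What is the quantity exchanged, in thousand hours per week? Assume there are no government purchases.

Rearranging supply gives Qs = 4P - 22. In a free market, 34 - 3P = 4P - 22 gives the equilibrium P* = 8, Q* = 10.
Since 9 > 8, the floor is binding.
At P = 9: Qd = 34 - 3·9 = 7 and Qs = 4·9 - 22 = 14.
The quantity actually transacted is the short side, demand: 7.

7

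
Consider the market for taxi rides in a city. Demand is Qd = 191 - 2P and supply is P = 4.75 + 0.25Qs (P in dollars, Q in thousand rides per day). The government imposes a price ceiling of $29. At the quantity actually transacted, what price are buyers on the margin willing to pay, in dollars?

47

Rearranging supply gives Qs = 4P - 19. Equilibrium: 191 - 2P = 4P - 19, so 210 = 6P and P* = 35, Q* = 121.
The ceiling of 29 is below the equilibrium price 35, so it binds.
At P = 29: Qd = 191 - 2·29 = 133 and Qs = 4·29 - 19 = 97.
Only 97 units reach the market. On the demand curve, the marginal buyer's willingness to pay at Q = 97 is (191 - 97)/2 = 47.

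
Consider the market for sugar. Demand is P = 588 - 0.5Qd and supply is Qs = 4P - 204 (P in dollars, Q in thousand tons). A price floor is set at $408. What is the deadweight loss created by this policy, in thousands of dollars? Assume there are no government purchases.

Rearranging demand gives Qd = 1176 - 2P. Equilibrium: 1176 - 2P = 4P - 204, so 1380 = 6P and P* = 230, Q* = 716.
Since 408 > 230, the floor is binding.
At P = 408: Qd = 1176 - 2·408 = 360 and Qs = 4·408 - 204 = 1428.
Quantity traded falls to 360. At Q = 360 the demand price is (1176 - 360)/2 = 408 and the supply price is (204 + 360)/4 = 141.
Deadweight loss = ½ · (408 - 141) · (716 - 360) = ½ · 267 · 356 = 47526.

47526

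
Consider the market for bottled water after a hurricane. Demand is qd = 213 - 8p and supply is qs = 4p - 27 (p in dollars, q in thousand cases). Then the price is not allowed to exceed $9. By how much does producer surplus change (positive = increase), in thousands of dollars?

-341

Without the control the market clears where 213 - 8p = 4p - 27, i.e. p* = 20 and q* = 53.
The ceiling of 9 is below the equilibrium price 20, so it binds.
At p = 9: qd = 213 - 8·9 = 141 and qs = 4·9 - 27 = 9.
Producer surplus without the control is ½ · (20 - 6.75) · 53 = 351.125.
With the ceiling, producers sell 9 units at 9, so PS = ½ · (9 - 6.75) · 9 = 10.125.
Change in producer surplus = 10.125 - 351.125 = -341.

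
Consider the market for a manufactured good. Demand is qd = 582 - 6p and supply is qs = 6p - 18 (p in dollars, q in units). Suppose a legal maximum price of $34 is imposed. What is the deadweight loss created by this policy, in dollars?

1536

Equilibrium: 582 - 6p = 6p - 18, so 600 = 12p and p* = 50, q* = 282.
The ceiling of 34 is below the equilibrium price 50, so it binds.
At p = 34: qd = 582 - 6·34 = 378 and qs = 6·34 - 18 = 186.
Quantity traded falls to 186. At q = 186 the demand price is (582 - 186)/6 = 66 and the supply price is (18 + 186)/6 = 34.
Deadweight loss = ½ · (66 - 34) · (282 - 186) = ½ · 32 · 96 = 1536.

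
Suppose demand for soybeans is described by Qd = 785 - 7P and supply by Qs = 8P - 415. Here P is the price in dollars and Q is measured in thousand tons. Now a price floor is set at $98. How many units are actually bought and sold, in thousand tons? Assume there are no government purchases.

99

In a free market, 785 - 7P = 8P - 415 gives the equilibrium P* = 80, Q* = 225.
Because the floor (98) lies above the market-clearing price, it is binding.
At P = 98: Qd = 785 - 7·98 = 99 and Qs = 8·98 - 415 = 369.
The quantity actually transacted is the short side, demand: 99.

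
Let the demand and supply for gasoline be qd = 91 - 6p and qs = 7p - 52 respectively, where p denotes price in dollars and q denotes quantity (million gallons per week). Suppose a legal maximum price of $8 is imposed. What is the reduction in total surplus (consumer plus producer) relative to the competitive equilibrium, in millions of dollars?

Setting quantity demanded equal to quantity supplied, 91 - 6p = 7p - 52, gives p* = 11 and q* = 25.
Since 8 < 11, the ceiling is binding.
At p = 8: qd = 91 - 6·8 = 43 and qs = 7·8 - 52 = 4.
Quantity traded falls to 4. At q = 4 the demand price is (91 - 4)/6 = 14.5 and the supply price is (52 + 4)/7 = 8.
Deadweight loss = ½ · (14.5 - 8) · (25 - 4) = ½ · 6.5 · 21 = 68.25.

68.25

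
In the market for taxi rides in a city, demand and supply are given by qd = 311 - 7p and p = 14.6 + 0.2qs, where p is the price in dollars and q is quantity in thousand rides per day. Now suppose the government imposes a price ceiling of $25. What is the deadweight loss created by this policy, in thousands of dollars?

210

Rearranging supply gives qs = 5p - 73. In a free market, 311 - 7p = 5p - 73 gives the equilibrium p* = 32, q* = 87.
Because the ceiling (25) lies below the market-clearing price, it is binding.
At p = 25: qd = 311 - 7·25 = 136 and qs = 5·25 - 73 = 52.
Quantity traded falls to 52. At q = 52 the demand price is (311 - 52)/7 = 37 and the supply price is (73 + 52)/5 = 25.
Deadweight loss = ½ · (37 - 25) · (87 - 52) = ½ · 12 · 35 = 210.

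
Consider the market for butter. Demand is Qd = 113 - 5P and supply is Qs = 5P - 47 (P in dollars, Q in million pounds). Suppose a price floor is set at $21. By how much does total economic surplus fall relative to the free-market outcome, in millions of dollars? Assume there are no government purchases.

Equilibrium: 113 - 5P = 5P - 47, so 160 = 10P and P* = 16, Q* = 33.
The floor of 21 is above the equilibrium price 16, so it binds.
At P = 21: Qd = 113 - 5·21 = 8 and Qs = 5·21 - 47 = 58.
Quantity traded falls to 8. At Q = 8 the demand price is (113 - 8)/5 = 21 and the supply price is (47 + 8)/5 = 11.
Deadweight loss = ½ · (21 - 11) · (33 - 8) = ½ · 10 · 25 = 125.

125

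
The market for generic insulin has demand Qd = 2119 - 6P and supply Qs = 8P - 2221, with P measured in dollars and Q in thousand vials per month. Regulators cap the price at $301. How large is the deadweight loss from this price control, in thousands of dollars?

756

In a free market, 2119 - 6P = 8P - 2221 gives the equilibrium P* = 310, Q* = 259.
Because the ceiling (301) lies below the market-clearing price, it is binding.
At P = 301: Qd = 2119 - 6·301 = 313 and Qs = 8·301 - 2221 = 187.
Quantity traded falls to 187. At Q = 187 the demand price is (2119 - 187)/6 = 322 and the supply price is (2221 + 187)/8 = 301.
Deadweight loss = ½ · (322 - 301) · (259 - 187) = ½ · 21 · 72 = 756.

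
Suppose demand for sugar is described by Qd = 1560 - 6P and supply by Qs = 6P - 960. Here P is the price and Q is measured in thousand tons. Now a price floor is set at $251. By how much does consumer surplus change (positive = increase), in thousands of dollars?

Without the control the market clears where 1560 - 6P = 6P - 960, i.e. P* = 210 and Q* = 300.
Because the floor (251) lies above the market-clearing price, it is binding.
At P = 251: Qd = 1560 - 6·251 = 54 and Qs = 6·251 - 960 = 546.
Consumer surplus without the control is ½ · (260 - 210) · 300 = 7500.
With the floor, consumers buy 54 units at 251, so CS = ½ · (260 - 251) · 54 = 243.
Change in consumer surplus = 243 - 7500 = -7257.

-7257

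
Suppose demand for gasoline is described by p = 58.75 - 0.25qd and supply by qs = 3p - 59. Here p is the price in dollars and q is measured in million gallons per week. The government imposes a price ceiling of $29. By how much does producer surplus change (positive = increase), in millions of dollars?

-617.5

Rearranging demand gives qd = 235 - 4p. Setting quantity demanded equal to quantity supplied, 235 - 4p = 3p - 59, gives p* = 42 and q* = 67.
The ceiling of 29 is below the equilibrium price 42, so it binds.
At p = 29: qd = 235 - 4·29 = 119 and qs = 3·29 - 59 = 28.
Producer surplus without the control is ½ · (42 - 59/3) · 67 = 4489/6.
With the ceiling, producers sell 28 units at 29, so PS = ½ · (29 - 59/3) · 28 = 392/3.
Change in producer surplus = 392/3 - 4489/6 = -617.5.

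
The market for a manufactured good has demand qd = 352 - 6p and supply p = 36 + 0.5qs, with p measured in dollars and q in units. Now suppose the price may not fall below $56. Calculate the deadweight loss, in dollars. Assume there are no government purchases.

Rearranging supply gives qs = 2p - 72. Equilibrium: 352 - 6p = 2p - 72, so 424 = 8p and p* = 53, q* = 34.
Because the floor (56) lies above the market-clearing price, it is binding.
At p = 56: qd = 352 - 6·56 = 16 and qs = 2·56 - 72 = 40.
Quantity traded falls to 16. At q = 16 the demand price is (352 - 16)/6 = 56 and the supply price is (72 + 16)/2 = 44.
Deadweight loss = ½ · (56 - 44) · (34 - 16) = ½ · 12 · 18 = 108.

108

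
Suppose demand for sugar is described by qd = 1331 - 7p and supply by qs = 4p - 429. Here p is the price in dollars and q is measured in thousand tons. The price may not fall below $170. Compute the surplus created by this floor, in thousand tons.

110

Equilibrium: 1331 - 7p = 4p - 429, so 1760 = 11p and p* = 160, q* = 211.
Because the floor (170) lies above the market-clearing price, it is binding.
At p = 170: qd = 1331 - 7·170 = 141 and qs = 4·170 - 429 = 251.
Surplus = qs - qd = 251 - 141 = 110.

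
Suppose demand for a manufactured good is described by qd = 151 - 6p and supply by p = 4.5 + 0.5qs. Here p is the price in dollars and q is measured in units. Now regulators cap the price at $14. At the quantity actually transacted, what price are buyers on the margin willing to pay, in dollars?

Rearranging supply gives qs = 2p - 9. Setting quantity demanded equal to quantity supplied, 151 - 6p = 2p - 9, gives p* = 20 and q* = 31.
Since 14 < 20, the ceiling is binding.
At p = 14: qd = 151 - 6·14 = 67 and qs = 2·14 - 9 = 19.
Only 19 units reach the market. On the demand curve, the marginal buyer's willingness to pay at q = 19 is (151 - 19)/6 = 22.

22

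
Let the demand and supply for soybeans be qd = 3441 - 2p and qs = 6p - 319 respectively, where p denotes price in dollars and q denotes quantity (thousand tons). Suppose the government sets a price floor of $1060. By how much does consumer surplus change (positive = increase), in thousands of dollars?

Without the control the market clears where 3441 - 2p = 6p - 319, i.e. p* = 470 and q* = 2501.
Since 1060 > 470, the floor is binding.
At p = 1060: qd = 3441 - 2·1060 = 1321 and qs = 6·1060 - 319 = 6041.
Consumer surplus without the control is ½ · (1720.5 - 470) · 2501 = 1563750.25.
With the floor, consumers buy 1321 units at 1060, so CS = ½ · (1720.5 - 1060) · 1321 = 436260.25.
Change in consumer surplus = 436260.25 - 1563750.25 = -1127490.

-1127490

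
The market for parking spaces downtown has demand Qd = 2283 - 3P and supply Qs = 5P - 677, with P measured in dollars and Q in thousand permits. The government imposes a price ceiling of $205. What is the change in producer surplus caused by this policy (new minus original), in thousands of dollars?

Equilibrium: 2283 - 3P = 5P - 677, so 2960 = 8P and P* = 370, Q* = 1173.
Because the ceiling (205) lies below the market-clearing price, it is binding.
At P = 205: Qd = 2283 - 3·205 = 1668 and Qs = 5·205 - 677 = 348.
Producer surplus without the control is ½ · (370 - 135.4) · 1173 = 137592.9.
With the ceiling, producers sell 348 units at 205, so PS = ½ · (205 - 135.4) · 348 = 12110.4.
Change in producer surplus = 12110.4 - 137592.9 = -125482.5.

-125482.5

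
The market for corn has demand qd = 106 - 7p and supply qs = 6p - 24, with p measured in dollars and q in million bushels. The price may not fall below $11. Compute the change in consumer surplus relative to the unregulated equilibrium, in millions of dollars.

Equilibrium: 106 - 7p = 6p - 24, so 130 = 13p and p* = 10, q* = 36.
Since 11 > 10, the floor is binding.
At p = 11: qd = 106 - 7·11 = 29 and qs = 6·11 - 24 = 42.
Consumer surplus without the control is ½ · (106/7 - 10) · 36 = 648/7.
With the floor, consumers buy 29 units at 11, so CS = ½ · (106/7 - 11) · 29 = 841/14.
Change in consumer surplus = 841/14 - 648/7 = -32.5.

-32.5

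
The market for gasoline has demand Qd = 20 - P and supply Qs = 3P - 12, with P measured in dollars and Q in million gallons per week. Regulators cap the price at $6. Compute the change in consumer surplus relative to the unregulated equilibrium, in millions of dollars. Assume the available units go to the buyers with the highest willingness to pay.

-6

Without the control the market clears where 20 - P = 3P - 12, i.e. P* = 8 and Q* = 12.
The ceiling of 6 is below the equilibrium price 8, so it binds.
At P = 6: Qd = 20 - 6 = 14 and Qs = 3·6 - 12 = 6.
Consumer surplus without the control is ½ · (20 - 8) · 12 = 72.
With the ceiling, 6 units are sold at 6 (assume they go to the highest-value buyers). The demand price at Q = 6 is 14, so CS = ½ · [(20 - 6) + (14 - 6)] · 6 = 66.
Change in consumer surplus = 66 - 72 = -6.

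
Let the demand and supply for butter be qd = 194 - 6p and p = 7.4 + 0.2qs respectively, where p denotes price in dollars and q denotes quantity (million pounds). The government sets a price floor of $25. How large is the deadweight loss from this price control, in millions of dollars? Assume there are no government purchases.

105.6

Rearranging supply gives qs = 5p - 37. In a free market, 194 - 6p = 5p - 37 gives the equilibrium p* = 21, q* = 68.
Because the floor (25) lies above the market-clearing price, it is binding.
At p = 25: qd = 194 - 6·25 = 44 and qs = 5·25 - 37 = 88.
Quantity traded falls to 44. At q = 44 the demand price is (194 - 44)/6 = 25 and the supply price is (37 + 44)/5 = 16.2.
Deadweight loss = ½ · (25 - 16.2) · (68 - 44) = ½ · 8.8 · 24 = 105.6.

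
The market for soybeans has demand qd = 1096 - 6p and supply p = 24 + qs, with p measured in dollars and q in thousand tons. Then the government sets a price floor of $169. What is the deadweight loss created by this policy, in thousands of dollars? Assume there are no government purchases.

Rearranging supply gives qs = p - 24. Equilibrium: 1096 - 6p = p - 24, so 1120 = 7p and p* = 160, q* = 136.
The floor of 169 is above the equilibrium price 160, so it binds.
At p = 169: qd = 1096 - 6·169 = 82 and qs = 169 - 24 = 145.
Quantity traded falls to 82. At q = 82 the demand price is (1096 - 82)/6 = 169 and the supply price is 24 + 82 = 106.
Deadweight loss = ½ · (169 - 106) · (136 - 82) = ½ · 63 · 54 = 1701.

1701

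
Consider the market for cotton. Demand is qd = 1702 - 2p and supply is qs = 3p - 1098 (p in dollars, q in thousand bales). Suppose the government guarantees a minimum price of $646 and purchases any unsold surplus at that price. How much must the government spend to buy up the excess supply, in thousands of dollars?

277780

Without the control the market clears where 1702 - 2p = 3p - 1098, i.e. p* = 560 and q* = 582.
Since 646 > 560, the floor is binding.
At p = 646: qd = 1702 - 2·646 = 410 and qs = 3·646 - 1098 = 840.
Surplus = qs - qd = 430.
Government expenditure = surplus × support price = 430 × 646 = 277780.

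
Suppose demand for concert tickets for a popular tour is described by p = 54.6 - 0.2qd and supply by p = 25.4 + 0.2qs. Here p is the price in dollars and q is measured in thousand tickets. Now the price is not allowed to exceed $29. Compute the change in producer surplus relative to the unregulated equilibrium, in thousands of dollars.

-500.5

Rearranging demand gives qd = 273 - 5p; rearranging supply gives qs = 5p - 127. Equilibrium: 273 - 5p = 5p - 127, so 400 = 10p and p* = 40, q* = 73.
Since 29 < 40, the ceiling is binding.
At p = 29: qd = 273 - 5·29 = 128 and qs = 5·29 - 127 = 18.
Producer surplus without the control is ½ · (40 - 25.4) · 73 = 532.9.
With the ceiling, producers sell 18 units at 29, so PS = ½ · (29 - 25.4) · 18 = 32.4.
Change in producer surplus = 32.4 - 532.9 = -500.5.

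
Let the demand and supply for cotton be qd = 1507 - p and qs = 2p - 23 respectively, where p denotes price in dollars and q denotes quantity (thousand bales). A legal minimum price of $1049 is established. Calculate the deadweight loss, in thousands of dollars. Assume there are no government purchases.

Setting quantity demanded equal to quantity supplied, 1507 - p = 2p - 23, gives p* = 510 and q* = 997.
The floor of 1049 is above the equilibrium price 510, so it binds.
At p = 1049: qd = 1507 - 1049 = 458 and qs = 2·1049 - 23 = 2075.
Quantity traded falls to 458. At q = 458 the demand price is 1507 - 458 = 1049 and the supply price is (23 + 458)/2 = 240.5.
Deadweight loss = ½ · (1049 - 240.5) · (997 - 458) = ½ · 808.5 · 539 = 217890.75.

217890.75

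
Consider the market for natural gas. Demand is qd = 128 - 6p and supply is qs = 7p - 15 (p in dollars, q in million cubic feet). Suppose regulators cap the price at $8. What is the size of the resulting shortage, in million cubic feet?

39

Without the control the market clears where 128 - 6p = 7p - 15, i.e. p* = 11 and q* = 62.
Because the ceiling (8) lies below the market-clearing price, it is binding.
At p = 8: qd = 128 - 6·8 = 80 and qs = 7·8 - 15 = 41.
Shortage = qd - qs = 80 - 41 = 39.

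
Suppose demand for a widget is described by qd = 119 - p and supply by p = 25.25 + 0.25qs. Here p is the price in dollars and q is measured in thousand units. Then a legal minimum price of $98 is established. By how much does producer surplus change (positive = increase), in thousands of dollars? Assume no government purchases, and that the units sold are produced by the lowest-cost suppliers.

Rearranging supply gives qs = 4p - 101. Equilibrium: 119 - p = 4p - 101, so 220 = 5p and p* = 44, q* = 75.
Since 98 > 44, the floor is binding.
At p = 98: qd = 119 - 98 = 21 and qs = 4·98 - 101 = 291.
Producer surplus without the control is ½ · (44 - 25.25) · 75 = 703.125.
With the floor, 21 units are sold at 98. The supply price at q = 21 is 30.5, so PS = ½ · [(98 - 25.25) + (98 - 30.5)] · 21 = 1472.625.
Change in producer surplus = 1472.625 - 703.125 = 769.5.

769.5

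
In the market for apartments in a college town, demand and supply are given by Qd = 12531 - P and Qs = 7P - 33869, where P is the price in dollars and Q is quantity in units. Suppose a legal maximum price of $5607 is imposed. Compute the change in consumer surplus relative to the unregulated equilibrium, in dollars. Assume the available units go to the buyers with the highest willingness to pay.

Equilibrium: 12531 - P = 7P - 33869, so 46400 = 8P and P* = 5800, Q* = 6731.
Because the ceiling (5607) lies below the market-clearing price, it is binding.
At P = 5607: Qd = 12531 - 5607 = 6924 and Qs = 7·5607 - 33869 = 5380.
Consumer surplus without the control is ½ · (12531 - 5800) · 6731 = 22653180.5.
With the ceiling, 5380 units are sold at 5607 (assume they go to the highest-value buyers). The demand price at Q = 5380 is 7151, so CS = ½ · [(12531 - 5607) + (7151 - 5607)] · 5380 = 22778920.
Change in consumer surplus = 22778920 - 22653180.5 = 125739.5.

125739.5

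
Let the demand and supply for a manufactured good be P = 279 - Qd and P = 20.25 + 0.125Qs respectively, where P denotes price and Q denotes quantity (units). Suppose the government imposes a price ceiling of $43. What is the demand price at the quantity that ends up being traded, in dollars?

Rearranging demand gives Qd = 279 - P; rearranging supply gives Qs = 8P - 162. Equilibrium: 279 - P = 8P - 162, so 441 = 9P and P* = 49, Q* = 230.
Since 43 < 49, the ceiling is binding.
At P = 43: Qd = 279 - 43 = 236 and Qs = 8·43 - 162 = 182.
Only 182 units reach the market. On the demand curve, the marginal buyer's willingness to pay at Q = 182 is (279 - 182) = 97.

97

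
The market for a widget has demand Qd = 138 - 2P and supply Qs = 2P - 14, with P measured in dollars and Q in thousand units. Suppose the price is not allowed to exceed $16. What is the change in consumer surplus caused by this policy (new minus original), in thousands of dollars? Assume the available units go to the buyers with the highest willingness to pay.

Equilibrium: 138 - 2P = 2P - 14, so 152 = 4P and P* = 38, Q* = 62.
Since 16 < 38, the ceiling is binding.
At P = 16: Qd = 138 - 2·16 = 106 and Qs = 2·16 - 14 = 18.
Consumer surplus without the control is ½ · (69 - 38) · 62 = 961.
With the ceiling, 18 units are sold at 16 (assume they go to the highest-value buyers). The demand price at Q = 18 is 60, so CS = ½ · [(69 - 16) + (60 - 16)] · 18 = 873.
Change in consumer surplus = 873 - 961 = -88.

-88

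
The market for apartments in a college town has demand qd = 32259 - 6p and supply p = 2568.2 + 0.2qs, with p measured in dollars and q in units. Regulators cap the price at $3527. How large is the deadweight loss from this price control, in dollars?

Rearranging supply gives qs = 5p - 12841. In a free market, 32259 - 6p = 5p - 12841 gives the equilibrium p* = 4100, q* = 7659.
Because the ceiling (3527) lies below the market-clearing price, it is binding.
At p = 3527: qd = 32259 - 6·3527 = 11097 and qs = 5·3527 - 12841 = 4794.
Quantity traded falls to 4794. At q = 4794 the demand price is (32259 - 4794)/6 = 4577.5 and the supply price is (12841 + 4794)/5 = 3527.
Deadweight loss = ½ · (4577.5 - 3527) · (7659 - 4794) = ½ · 1050.5 · 2865 = 1504841.25.

1504841.25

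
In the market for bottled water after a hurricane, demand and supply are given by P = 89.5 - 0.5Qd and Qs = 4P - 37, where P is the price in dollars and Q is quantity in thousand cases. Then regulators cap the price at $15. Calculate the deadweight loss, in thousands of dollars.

2646

Rearranging demand gives Qd = 179 - 2P. Equilibrium: 179 - 2P = 4P - 37, so 216 = 6P and P* = 36, Q* = 107.
Because the ceiling (15) lies below the market-clearing price, it is binding.
At P = 15: Qd = 179 - 2·15 = 149 and Qs = 4·15 - 37 = 23.
Quantity traded falls to 23. At Q = 23 the demand price is (179 - 23)/2 = 78 and the supply price is (37 + 23)/4 = 15.
Deadweight loss = ½ · (78 - 15) · (107 - 23) = ½ · 63 · 84 = 2646.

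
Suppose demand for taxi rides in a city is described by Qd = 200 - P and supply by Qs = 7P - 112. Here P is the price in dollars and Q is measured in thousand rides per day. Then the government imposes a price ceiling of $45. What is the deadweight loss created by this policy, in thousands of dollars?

0

Setting quantity demanded equal to quantity supplied, 200 - P = 7P - 112, gives P* = 39 and Q* = 161.
Since 45 is above P* = 39, the ceiling does not bind and the free-market outcome prevails.
Since the control does not bind, no trades are prevented and deadweight loss is zero.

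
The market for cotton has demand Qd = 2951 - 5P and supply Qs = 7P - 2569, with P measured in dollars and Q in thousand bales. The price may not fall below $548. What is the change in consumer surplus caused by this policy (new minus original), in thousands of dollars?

In a free market, 2951 - 5P = 7P - 2569 gives the equilibrium P* = 460, Q* = 651.
Because the floor (548) lies above the market-clearing price, it is binding.
At P = 548: Qd = 2951 - 5·548 = 211 and Qs = 7·548 - 2569 = 1267.
Consumer surplus without the control is ½ · (590.2 - 460) · 651 = 42380.1.
With the floor, consumers buy 211 units at 548, so CS = ½ · (590.2 - 548) · 211 = 4452.1.
Change in consumer surplus = 4452.1 - 42380.1 = -37928.

-37928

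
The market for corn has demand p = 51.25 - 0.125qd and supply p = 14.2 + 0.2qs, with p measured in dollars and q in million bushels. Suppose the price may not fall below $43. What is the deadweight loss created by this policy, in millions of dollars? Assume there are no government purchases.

374.4

Rearranging demand gives qd = 410 - 8p; rearranging supply gives qs = 5p - 71. Without the control the market clears where 410 - 8p = 5p - 71, i.e. p* = 37 and q* = 114.
The floor of 43 is above the equilibrium price 37, so it binds.
At p = 43: qd = 410 - 8·43 = 66 and qs = 5·43 - 71 = 144.
Quantity traded falls to 66. At q = 66 the demand price is (410 - 66)/8 = 43 and the supply price is (71 + 66)/5 = 27.4.
Deadweight loss = ½ · (43 - 27.4) · (114 - 66) = ½ · 15.6 · 48 = 374.4.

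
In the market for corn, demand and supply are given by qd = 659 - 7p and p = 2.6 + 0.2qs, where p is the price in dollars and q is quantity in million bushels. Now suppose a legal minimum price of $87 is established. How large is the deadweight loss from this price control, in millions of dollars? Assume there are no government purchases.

Rearranging supply gives qs = 5p - 13. Without the control the market clears where 659 - 7p = 5p - 13, i.e. p* = 56 and q* = 267.
The floor of 87 is above the equilibrium price 56, so it binds.
At p = 87: qd = 659 - 7·87 = 50 and qs = 5·87 - 13 = 422.
Quantity traded falls to 50. At q = 50 the demand price is (659 - 50)/7 = 87 and the supply price is (13 + 50)/5 = 12.6.
Deadweight loss = ½ · (87 - 12.6) · (267 - 50) = ½ · 74.4 · 217 = 8072.4.

8072.4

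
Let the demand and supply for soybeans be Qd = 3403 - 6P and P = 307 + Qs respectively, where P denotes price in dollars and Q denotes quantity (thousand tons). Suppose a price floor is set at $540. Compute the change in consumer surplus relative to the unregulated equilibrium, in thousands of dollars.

-1930

Rearranging supply gives Qs = P - 307. Without the control the market clears where 3403 - 6P = P - 307, i.e. P* = 530 and Q* = 223.
The floor of 540 is above the equilibrium price 530, so it binds.
At P = 540: Qd = 3403 - 6·540 = 163 and Qs = 540 - 307 = 233.
Consumer surplus without the control is ½ · (3403/6 - 530) · 223 = 49729/12.
With the floor, consumers buy 163 units at 540, so CS = ½ · (3403/6 - 540) · 163 = 26569/12.
Change in consumer surplus = 26569/12 - 49729/12 = -1930.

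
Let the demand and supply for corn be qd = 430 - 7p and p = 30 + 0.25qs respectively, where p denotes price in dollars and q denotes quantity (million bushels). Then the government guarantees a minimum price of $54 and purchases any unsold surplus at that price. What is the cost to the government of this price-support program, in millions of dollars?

2376

Rearranging supply gives qs = 4p - 120. Setting quantity demanded equal to quantity supplied, 430 - 7p = 4p - 120, gives p* = 50 and q* = 80.
Since 54 > 50, the floor is binding.
At p = 54: qd = 430 - 7·54 = 52 and qs = 4·54 - 120 = 96.
Surplus = qs - qd = 44.
Government expenditure = surplus × support price = 44 × 54 = 2376.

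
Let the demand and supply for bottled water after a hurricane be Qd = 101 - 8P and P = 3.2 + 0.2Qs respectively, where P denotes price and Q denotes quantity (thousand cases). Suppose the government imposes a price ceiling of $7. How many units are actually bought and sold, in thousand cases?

19

Rearranging supply gives Qs = 5P - 16. Without the control the market clears where 101 - 8P = 5P - 16, i.e. P* = 9 and Q* = 29.
Because the ceiling (7) lies below the market-clearing price, it is binding.
At P = 7: Qd = 101 - 8·7 = 45 and Qs = 5·7 - 16 = 19.
The quantity actually transacted is the short side, supply: 19.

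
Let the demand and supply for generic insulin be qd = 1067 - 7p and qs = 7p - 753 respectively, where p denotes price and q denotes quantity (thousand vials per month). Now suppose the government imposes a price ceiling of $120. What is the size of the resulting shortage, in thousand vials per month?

140

Setting quantity demanded equal to quantity supplied, 1067 - 7p = 7p - 753, gives p* = 130 and q* = 157.
The ceiling of 120 is below the equilibrium price 130, so it binds.
At p = 120: qd = 1067 - 7·120 = 227 and qs = 7·120 - 753 = 87.
Shortage = qd - qs = 227 - 87 = 140.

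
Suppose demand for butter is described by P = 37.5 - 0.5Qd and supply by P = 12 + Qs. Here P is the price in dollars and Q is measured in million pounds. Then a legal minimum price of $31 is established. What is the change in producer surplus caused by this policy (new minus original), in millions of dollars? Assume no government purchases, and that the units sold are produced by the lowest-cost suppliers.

Rearranging demand gives Qd = 75 - 2P; rearranging supply gives Qs = P - 12. Setting quantity demanded equal to quantity supplied, 75 - 2P = P - 12, gives P* = 29 and Q* = 17.
Because the floor (31) lies above the market-clearing price, it is binding.
At P = 31: Qd = 75 - 2·31 = 13 and Qs = 31 - 12 = 19.
Producer surplus without the control is ½ · (29 - 12) · 17 = 144.5.
With the floor, 13 units are sold at 31. The supply price at Q = 13 is 25, so PS = ½ · [(31 - 12) + (31 - 25)] · 13 = 162.5.
Change in producer surplus = 162.5 - 144.5 = 18.

18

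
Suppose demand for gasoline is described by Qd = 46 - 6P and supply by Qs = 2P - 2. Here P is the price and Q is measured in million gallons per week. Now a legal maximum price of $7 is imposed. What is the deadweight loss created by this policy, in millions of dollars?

Setting quantity demanded equal to quantity supplied, 46 - 6P = 2P - 2, gives P* = 6 and Q* = 10.
The ceiling of 7 is above the equilibrium price 6, so it is not binding; the market clears at P* = 6, Q* = 10.
Since the control does not bind, no trades are prevented and deadweight loss is zero.

0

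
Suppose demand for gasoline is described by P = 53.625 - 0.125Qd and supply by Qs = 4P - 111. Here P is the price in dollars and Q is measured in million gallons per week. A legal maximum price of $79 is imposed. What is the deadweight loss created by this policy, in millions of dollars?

0

Rearranging demand gives Qd = 429 - 8P. Setting quantity demanded equal to quantity supplied, 429 - 8P = 4P - 111, gives P* = 45 and Q* = 69.
Since 79 is above P* = 45, the ceiling does not bind and the free-market outcome prevails.
Since the control does not bind, no trades are prevented and deadweight loss is zero.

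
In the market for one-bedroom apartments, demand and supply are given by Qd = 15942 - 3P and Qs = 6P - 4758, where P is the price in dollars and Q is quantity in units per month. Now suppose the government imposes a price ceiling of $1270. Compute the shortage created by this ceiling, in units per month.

9270

Equilibrium: 15942 - 3P = 6P - 4758, so 20700 = 9P and P* = 2300, Q* = 9042.
Since 1270 < 2300, the ceiling is binding.
At P = 1270: Qd = 15942 - 3·1270 = 12132 and Qs = 6·1270 - 4758 = 2862.
Shortage = Qd - Qs = 12132 - 2862 = 9270.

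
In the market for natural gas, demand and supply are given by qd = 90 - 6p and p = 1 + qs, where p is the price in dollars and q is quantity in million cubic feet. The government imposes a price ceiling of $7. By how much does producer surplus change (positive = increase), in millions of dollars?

Rearranging supply gives qs = p - 1. Equilibrium: 90 - 6p = p - 1, so 91 = 7p and p* = 13, q* = 12.
Since 7 < 13, the ceiling is binding.
At p = 7: qd = 90 - 6·7 = 48 and qs = 7 - 1 = 6.
Producer surplus without the control is ½ · (13 - 1) · 12 = 72.
With the ceiling, producers sell 6 units at 7, so PS = ½ · (7 - 1) · 6 = 18.
Change in producer surplus = 18 - 72 = -54.

-54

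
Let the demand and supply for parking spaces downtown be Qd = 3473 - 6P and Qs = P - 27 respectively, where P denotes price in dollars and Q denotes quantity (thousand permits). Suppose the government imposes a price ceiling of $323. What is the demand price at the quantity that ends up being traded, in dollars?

529.5

Without the control the market clears where 3473 - 6P = P - 27, i.e. P* = 500 and Q* = 473.
The ceiling of 323 is below the equilibrium price 500, so it binds.
At P = 323: Qd = 3473 - 6·323 = 1535 and Qs = 323 - 27 = 296.
Only 296 units reach the market. On the demand curve, the marginal buyer's willingness to pay at Q = 296 is (3473 - 296)/6 = 529.5.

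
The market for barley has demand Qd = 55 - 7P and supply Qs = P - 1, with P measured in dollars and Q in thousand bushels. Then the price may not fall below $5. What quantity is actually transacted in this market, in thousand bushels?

6

In a free market, 55 - 7P = P - 1 gives the equilibrium P* = 7, Q* = 6.
The floor of 5 is below the equilibrium price 7, so it is not binding; the market clears at P* = 7, Q* = 6.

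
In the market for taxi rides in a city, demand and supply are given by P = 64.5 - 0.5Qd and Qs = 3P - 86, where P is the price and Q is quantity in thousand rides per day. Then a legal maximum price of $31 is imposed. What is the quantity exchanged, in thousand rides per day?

7

Rearranging demand gives Qd = 129 - 2P. Setting quantity demanded equal to quantity supplied, 129 - 2P = 3P - 86, gives P* = 43 and Q* = 43.
Since 31 < 43, the ceiling is binding.
At P = 31: Qd = 129 - 2·31 = 67 and Qs = 3·31 - 86 = 7.
The quantity actually transacted is the short side, supply: 7.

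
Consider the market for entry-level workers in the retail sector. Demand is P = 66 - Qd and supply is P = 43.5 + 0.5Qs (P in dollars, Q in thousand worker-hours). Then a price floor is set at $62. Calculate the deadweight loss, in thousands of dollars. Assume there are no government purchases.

90.75

Rearranging demand gives Qd = 66 - P; rearranging supply gives Qs = 2P - 87. Equilibrium: 66 - P = 2P - 87, so 153 = 3P and P* = 51, Q* = 15.
Because the floor (62) lies above the market-clearing price, it is binding.
At P = 62: Qd = 66 - 62 = 4 and Qs = 2·62 - 87 = 37.
Quantity traded falls to 4. At Q = 4 the demand price is 66 - 4 = 62 and the supply price is (87 + 4)/2 = 45.5.
Deadweight loss = ½ · (62 - 45.5) · (15 - 4) = ½ · 16.5 · 11 = 90.75.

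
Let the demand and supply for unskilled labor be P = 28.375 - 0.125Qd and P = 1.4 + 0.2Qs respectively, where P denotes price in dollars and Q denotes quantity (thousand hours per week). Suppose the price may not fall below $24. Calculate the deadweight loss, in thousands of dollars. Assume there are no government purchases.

374.4

Rearranging demand gives Qd = 227 - 8P; rearranging supply gives Qs = 5P - 7. Without the control the market clears where 227 - 8P = 5P - 7, i.e. P* = 18 and Q* = 83.
Since 24 > 18, the floor is binding.
At P = 24: Qd = 227 - 8·24 = 35 and Qs = 5·24 - 7 = 113.
Quantity traded falls to 35. At Q = 35 the demand price is (227 - 35)/8 = 24 and the supply price is (7 + 35)/5 = 8.4.
Deadweight loss = ½ · (24 - 8.4) · (83 - 35) = ½ · 15.6 · 48 = 374.4.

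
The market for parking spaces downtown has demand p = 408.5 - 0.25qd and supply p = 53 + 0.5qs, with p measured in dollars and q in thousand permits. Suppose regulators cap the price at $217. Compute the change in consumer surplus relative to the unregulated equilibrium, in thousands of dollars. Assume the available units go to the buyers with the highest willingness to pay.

21279.5

Rearranging demand gives qd = 1634 - 4p; rearranging supply gives qs = 2p - 106. In a free market, 1634 - 4p = 2p - 106 gives the equilibrium p* = 290, q* = 474.
Since 217 < 290, the ceiling is binding.
At p = 217: qd = 1634 - 4·217 = 766 and qs = 2·217 - 106 = 328.
Consumer surplus without the control is ½ · (408.5 - 290) · 474 = 28084.5.
With the ceiling, 328 units are sold at 217 (assume they go to the highest-value buyers). The demand price at q = 328 is 326.5, so CS = ½ · [(408.5 - 217) + (326.5 - 217)] · 328 = 49364.
Change in consumer surplus = 49364 - 28084.5 = 21279.5.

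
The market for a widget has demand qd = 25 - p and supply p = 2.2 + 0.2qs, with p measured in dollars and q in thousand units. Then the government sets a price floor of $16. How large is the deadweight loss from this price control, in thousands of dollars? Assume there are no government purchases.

60

Rearranging supply gives qs = 5p - 11. Without the control the market clears where 25 - p = 5p - 11, i.e. p* = 6 and q* = 19.
Because the floor (16) lies above the market-clearing price, it is binding.
At p = 16: qd = 25 - 16 = 9 and qs = 5·16 - 11 = 69.
Quantity traded falls to 9. At q = 9 the demand price is 25 - 9 = 16 and the supply price is (11 + 9)/5 = 4.
Deadweight loss = ½ · (16 - 4) · (19 - 9) = ½ · 12 · 10 = 60.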